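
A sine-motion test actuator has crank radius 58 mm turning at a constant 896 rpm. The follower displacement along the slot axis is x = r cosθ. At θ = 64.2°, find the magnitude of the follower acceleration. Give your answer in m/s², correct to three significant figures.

ω = 93.83 rad/s (from 896 rpm).
x = r cosθ ⇒ ẍ = −rω² cosθ (ω constant).
|a| = rω²|cosθ| = 0.058·(93.83)²·|cos 64.2°| = 222.24 m/s².

222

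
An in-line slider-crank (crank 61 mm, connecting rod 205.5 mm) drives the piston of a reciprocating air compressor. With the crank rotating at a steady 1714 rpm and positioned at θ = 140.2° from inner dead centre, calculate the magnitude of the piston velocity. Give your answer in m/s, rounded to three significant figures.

5.38

ω = 2π·1714/60 = 179.5 rad/s
For an in-line slider-crank, x = r cosθ + √(L² − r² sin²θ), so v = −rω sinθ·[1 + r cosθ/√(L² − r² sin²θ)].
With r = 0.061 m, L = 0.2055 m, θ = 140.2°: √(L² − r² sin²θ) = 0.20176 m.
v = −0.061·179.5·0.64011·[1 + 0.061·-0.76828/0.20176] = -5.3805 m/s.
|v| = 5.3805 m/s.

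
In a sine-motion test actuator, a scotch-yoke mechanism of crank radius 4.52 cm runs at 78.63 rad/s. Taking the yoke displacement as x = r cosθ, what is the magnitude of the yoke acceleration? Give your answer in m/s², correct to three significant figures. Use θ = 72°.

86.4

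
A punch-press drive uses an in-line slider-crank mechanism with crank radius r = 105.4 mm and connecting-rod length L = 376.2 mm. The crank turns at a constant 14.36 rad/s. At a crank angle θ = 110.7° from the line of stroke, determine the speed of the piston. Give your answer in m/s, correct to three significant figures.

ω = 14.36 rad/s
For an in-line slider-crank, x = r cosθ + √(L² − r² sin²θ), so v = −rω sinθ·[1 + r cosθ/√(L² − r² sin²θ)].
With r = 0.1054 m, L = 0.3762 m, θ = 110.7°: √(L² − r² sin²θ) = 0.36305 m.
v = −0.1054·14.36·0.93544·[1 + 0.1054·-0.35347/0.36305] = -1.2705 m/s.
|v| = 1.2705 m/s.

1.27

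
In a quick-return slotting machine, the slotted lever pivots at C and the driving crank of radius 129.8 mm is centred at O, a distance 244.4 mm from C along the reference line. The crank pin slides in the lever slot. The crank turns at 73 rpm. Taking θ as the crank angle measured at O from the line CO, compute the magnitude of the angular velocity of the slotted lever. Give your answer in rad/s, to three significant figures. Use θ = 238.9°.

0.0806

ω = 7.645 rad/s (from 73 rpm).
Crank pin A relative to C: A = (d + r cosθ, r sinθ); lever angle φ = atan2(r sinθ, d + r cosθ).
Differentiating tanφ: φ̇ = rω(d cosθ + r)/(d² + r² + 2dr cosθ).
d² + r² + 2dr cosθ = |CA|² = 0.0438073 m²;  d cosθ + r = +0.0035593 m.
|ω_lever| = |0.1298·7.645·+0.0035593| / 0.0438073 = 0.080619 rad/s.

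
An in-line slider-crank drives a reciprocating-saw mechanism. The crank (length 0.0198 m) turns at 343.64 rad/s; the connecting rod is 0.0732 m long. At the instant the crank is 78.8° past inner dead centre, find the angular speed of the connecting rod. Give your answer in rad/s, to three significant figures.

18.7

ω = 343.6 rad/s
The rod makes angle φ with the slider axis where L sinφ = r sinθ; differentiating, L cosφ·φ̇ = r ω cosθ.
L cosφ = √(L² − r² sin²θ) = 0.070576 m.
|ω_rod| = r ω |cosθ| / √(L² − r² sin²θ) = 0.0198·343.6·0.19423/0.070576 = 18.726 rad/s.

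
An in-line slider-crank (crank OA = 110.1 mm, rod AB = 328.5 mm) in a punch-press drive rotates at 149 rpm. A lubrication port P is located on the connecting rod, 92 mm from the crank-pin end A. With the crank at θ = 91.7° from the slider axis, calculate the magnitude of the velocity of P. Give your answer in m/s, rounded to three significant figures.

ω = 15.6 rad/s.  Crank-pin speed |V_A| = rω = 1.7179 m/s, perpendicular to OA.
Rod angle: sinφ = −(r/L) sinθ ⇒ φ = -19.573°; ω_rod = −rω cosθ/√(L²−r²sin²θ) = +0.16466 rad/s.
V_P = V_A + ω_rod × AP, with AP = 0.092 m along the rod.
Components: V_Px = −rω sinθ − a·ω_rod·sinφ = -1.7121 m/s;  V_Py = rω cosθ + a·ω_rod·cosφ = -0.036691 m/s.
|V_P| = √(V_Px² + V_Py²) = 1.7125 m/s.

1.71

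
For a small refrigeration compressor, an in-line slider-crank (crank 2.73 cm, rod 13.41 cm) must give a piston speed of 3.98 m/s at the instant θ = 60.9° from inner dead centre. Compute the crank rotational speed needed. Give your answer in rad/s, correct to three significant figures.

For an in-line slider-crank, |v_piston| = rω|sinθ|·[1 + r cosθ/√(L² − r² sin²θ)].
With r = 0.0273 m, L = 0.1341 m, θ = 60.9°: the bracketed kinematic factor |dx/dθ| = 0.026254 m.
ω = v/|dx/dθ| = 3.98/0.026254 = 151.6 rad/s.

152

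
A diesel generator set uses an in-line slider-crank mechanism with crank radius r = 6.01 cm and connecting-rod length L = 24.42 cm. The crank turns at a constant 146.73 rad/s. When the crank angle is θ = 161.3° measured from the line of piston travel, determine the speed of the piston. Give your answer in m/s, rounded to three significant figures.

2.17

ω = 146.7 rad/s
For an in-line slider-crank, x = r cosθ + √(L² − r² sin²θ), so v = −rω sinθ·[1 + r cosθ/√(L² − r² sin²θ)].
With r = 0.0601 m, L = 0.2442 m, θ = 161.3°: √(L² − r² sin²θ) = 0.24344 m.
v = −0.0601·146.7·0.32061·[1 + 0.0601·-0.94721/0.24344] = -2.1662 m/s.
|v| = 2.1662 m/s.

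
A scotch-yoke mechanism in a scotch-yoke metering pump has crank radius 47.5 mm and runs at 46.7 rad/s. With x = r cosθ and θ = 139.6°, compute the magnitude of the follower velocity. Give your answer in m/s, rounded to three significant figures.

1.44

ω = 46.7 rad/s
x = r cosθ ⇒ ẋ = −rω sinθ.
|v| = rω|sinθ| = 0.0475·46.7·|sin 139.6°| = 1.4377 m/s.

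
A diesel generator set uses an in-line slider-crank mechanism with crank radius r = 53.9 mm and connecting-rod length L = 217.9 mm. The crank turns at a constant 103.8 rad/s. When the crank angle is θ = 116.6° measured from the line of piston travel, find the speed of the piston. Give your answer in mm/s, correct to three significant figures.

ω = 103.8 rad/s
For an in-line slider-crank, x = r cosθ + √(L² − r² sin²θ), so v = −rω sinθ·[1 + r cosθ/√(L² − r² sin²θ)].
With r = 0.0539 m, L = 0.2179 m, θ = 116.6°: √(L² − r² sin²θ) = 0.2125 m.
v = −0.0539·103.8·0.89415·[1 + 0.0539·-0.44776/0.2125] = -4.4345 m/s.
|v| = 4.4345 m/s = 4434.5 mm/s.

4430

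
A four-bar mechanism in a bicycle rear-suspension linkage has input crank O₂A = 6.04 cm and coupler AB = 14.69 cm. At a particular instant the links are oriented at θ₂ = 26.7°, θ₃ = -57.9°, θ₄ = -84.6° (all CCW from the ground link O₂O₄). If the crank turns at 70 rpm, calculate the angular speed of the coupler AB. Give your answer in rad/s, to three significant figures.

6.25

ω₂ = 7.33 rad/s (from 70 rpm).
Differentiating the loop-closure r₂e^{iθ₂}+r₃e^{iθ₃}=r₁+r₄e^{iθ₄} gives r₂ω₂e^{iθ₂}+r₃ω₃e^{iθ₃}=r₄ω₄e^{iθ₄}.
Eliminating the other unknown: ω₃ = r₂ω₂ sin(θ₄−θ₂) / [r₃ sin(θ₃−θ₄)].
Numerator sine = -0.93169; denominator sine = +0.44932.
Result = 0.0604·7.33·(-0.93169) / (0.1469·(+0.44932)) = -6.2497 rad/s; magnitude 6.2497 rad/s.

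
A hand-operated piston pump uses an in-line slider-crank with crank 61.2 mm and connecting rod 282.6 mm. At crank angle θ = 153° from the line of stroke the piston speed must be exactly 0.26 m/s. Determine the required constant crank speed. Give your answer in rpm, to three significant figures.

111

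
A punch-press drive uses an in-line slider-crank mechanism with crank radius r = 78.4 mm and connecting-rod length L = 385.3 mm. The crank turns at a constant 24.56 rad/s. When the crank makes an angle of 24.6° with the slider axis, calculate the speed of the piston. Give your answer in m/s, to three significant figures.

ω = 24.56 rad/s
For an in-line slider-crank, x = r cosθ + √(L² − r² sin²θ), so v = −rω sinθ·[1 + r cosθ/√(L² − r² sin²θ)].
With r = 0.0784 m, L = 0.3853 m, θ = 24.6°: √(L² − r² sin²θ) = 0.38392 m.
v = −0.0784·24.56·0.41628·[1 + 0.0784·0.90924/0.38392] = -0.95038 m/s.
|v| = 0.95038 m/s.

0.950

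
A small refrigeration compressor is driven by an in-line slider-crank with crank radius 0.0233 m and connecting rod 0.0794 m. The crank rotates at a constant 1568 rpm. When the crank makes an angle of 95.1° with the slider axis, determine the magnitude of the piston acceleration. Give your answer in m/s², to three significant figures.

ω = 2π·1568/60 = 164.2 rad/s
x(θ) = r cosθ + √(L² − r² sin²θ); with ω constant, a = ω²·d²x/dθ².
d²x/dθ² = −r cosθ − r²(cos2θ)/√u − r⁴ sin²2θ/(4u^{3/2}),  u = L² − r² sin²θ = 0.00576576 m².
Substituting r = 0.0233 m, L = 0.0794 m, θ = 95.1°: d²x/dθ² = +0.0091026 m.
a = ω²·d²x/dθ² = (164.2)²·(+0.0091026) = +245.42 m/s²;  |a| = 245.42 m/s².

245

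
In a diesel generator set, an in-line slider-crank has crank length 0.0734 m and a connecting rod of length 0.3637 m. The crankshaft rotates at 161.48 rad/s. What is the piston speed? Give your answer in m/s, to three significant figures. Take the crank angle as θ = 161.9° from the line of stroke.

2.97

ω = 161.5 rad/s
For an in-line slider-crank, x = r cosθ + √(L² − r² sin²θ), so v = −rω sinθ·[1 + r cosθ/√(L² − r² sin²θ)].
With r = 0.0734 m, L = 0.3637 m, θ = 161.9°: √(L² − r² sin²θ) = 0.36298 m.
v = −0.0734·161.5·0.31068·[1 + 0.0734·-0.95052/0.36298] = -2.9746 m/s.
|v| = 2.9746 m/s.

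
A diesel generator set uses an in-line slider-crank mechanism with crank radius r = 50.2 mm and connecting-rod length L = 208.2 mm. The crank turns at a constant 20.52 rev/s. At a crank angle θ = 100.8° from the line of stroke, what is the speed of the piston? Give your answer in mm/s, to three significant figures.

6060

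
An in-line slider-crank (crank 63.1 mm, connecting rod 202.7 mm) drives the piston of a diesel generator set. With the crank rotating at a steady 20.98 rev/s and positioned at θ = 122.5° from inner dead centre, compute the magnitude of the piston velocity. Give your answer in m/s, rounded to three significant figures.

ω = 2π·21 = 131.8 rad/s
For an in-line slider-crank, x = r cosθ + √(L² − r² sin²θ), so v = −rω sinθ·[1 + r cosθ/√(L² − r² sin²θ)].
With r = 0.0631 m, L = 0.2027 m, θ = 122.5°: √(L² − r² sin²θ) = 0.19559 m.
v = −0.0631·131.8·0.84339·[1 + 0.0631·-0.53730/0.19559] = -5.7992 m/s.
|v| = 5.7992 m/s.

5.80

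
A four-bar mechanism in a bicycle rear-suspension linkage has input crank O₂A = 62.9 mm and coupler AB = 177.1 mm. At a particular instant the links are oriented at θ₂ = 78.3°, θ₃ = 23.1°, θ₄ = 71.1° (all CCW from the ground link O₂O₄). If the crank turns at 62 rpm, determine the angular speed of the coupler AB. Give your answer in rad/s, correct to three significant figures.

0.389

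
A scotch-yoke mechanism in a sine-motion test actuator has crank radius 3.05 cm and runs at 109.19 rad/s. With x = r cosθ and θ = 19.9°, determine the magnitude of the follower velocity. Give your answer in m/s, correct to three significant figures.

1.13

ω = 109.2 rad/s
x = r cosθ ⇒ ẋ = −rω sinθ.
|v| = rω|sinθ| = 0.0305·109.2·|sin 19.9°| = 1.1336 m/s.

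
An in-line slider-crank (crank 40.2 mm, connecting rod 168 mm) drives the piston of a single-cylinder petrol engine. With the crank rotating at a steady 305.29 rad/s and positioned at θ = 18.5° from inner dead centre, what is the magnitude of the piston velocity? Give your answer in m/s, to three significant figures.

4.78

ω = 305.3 rad/s
For an in-line slider-crank, x = r cosθ + √(L² − r² sin²θ), so v = −rω sinθ·[1 + r cosθ/√(L² − r² sin²θ)].
With r = 0.0402 m, L = 0.168 m, θ = 18.5°: √(L² − r² sin²θ) = 0.16752 m.
v = −0.0402·305.3·0.31730·[1 + 0.0402·0.94832/0.16752] = -4.7804 m/s.
|v| = 4.7804 m/s.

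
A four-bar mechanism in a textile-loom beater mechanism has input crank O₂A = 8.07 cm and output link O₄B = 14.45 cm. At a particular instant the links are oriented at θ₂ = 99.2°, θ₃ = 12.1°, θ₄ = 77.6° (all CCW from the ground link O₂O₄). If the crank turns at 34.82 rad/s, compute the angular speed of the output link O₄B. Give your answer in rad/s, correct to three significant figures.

21.3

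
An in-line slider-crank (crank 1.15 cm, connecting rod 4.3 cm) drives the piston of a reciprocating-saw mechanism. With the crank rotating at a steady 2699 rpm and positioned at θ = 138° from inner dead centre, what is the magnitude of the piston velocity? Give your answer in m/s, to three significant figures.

1.74

ω = 2π·2699/60 = 282.6 rad/s
For an in-line slider-crank, x = r cosθ + √(L² − r² sin²θ), so v = −rω sinθ·[1 + r cosθ/√(L² − r² sin²θ)].
With r = 0.0115 m, L = 0.043 m, θ = 138°: √(L² − r² sin²θ) = 0.042306 m.
v = −0.0115·282.6·0.66913·[1 + 0.0115·-0.74314/0.042306] = -1.7356 m/s.
|v| = 1.7356 m/s.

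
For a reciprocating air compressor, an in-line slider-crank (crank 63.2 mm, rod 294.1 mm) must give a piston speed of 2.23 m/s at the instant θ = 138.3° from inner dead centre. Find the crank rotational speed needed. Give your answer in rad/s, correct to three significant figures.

63.3

For an in-line slider-crank, |v_piston| = rω|sinθ|·[1 + r cosθ/√(L² − r² sin²θ)].
With r = 0.0632 m, L = 0.2941 m, θ = 138.3°: the bracketed kinematic factor |dx/dθ| = 0.035227 m.
ω = v/|dx/dθ| = 2.23/0.035227 = 63.304 rad/s.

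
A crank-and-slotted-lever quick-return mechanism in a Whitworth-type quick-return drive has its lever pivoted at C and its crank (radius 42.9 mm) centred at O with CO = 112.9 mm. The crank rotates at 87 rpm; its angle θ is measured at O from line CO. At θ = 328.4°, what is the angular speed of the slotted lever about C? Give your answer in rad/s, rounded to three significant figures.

2.38

ω = 9.111 rad/s (from 87 rpm).
Crank pin A relative to C: A = (d + r cosθ, r sinθ); lever angle φ = atan2(r sinθ, d + r cosθ).
Differentiating tanφ: φ̇ = rω(d cosθ + r)/(d² + r² + 2dr cosθ).
d² + r² + 2dr cosθ = |CA|² = 0.0228373 m²;  d cosθ + r = +0.13906 m.
|ω_lever| = |0.0429·9.111·+0.13906| / 0.0228373 = 2.3799 rad/s.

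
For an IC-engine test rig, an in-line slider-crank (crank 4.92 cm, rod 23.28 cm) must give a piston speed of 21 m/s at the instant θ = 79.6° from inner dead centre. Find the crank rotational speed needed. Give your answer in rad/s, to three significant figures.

418

For an in-line slider-crank, |v_piston| = rω|sinθ|·[1 + r cosθ/√(L² − r² sin²θ)].
With r = 0.0492 m, L = 0.2328 m, θ = 79.6°: the bracketed kinematic factor |dx/dθ| = 0.050279 m.
ω = v/|dx/dθ| = 21/0.050279 = 417.67 rad/s.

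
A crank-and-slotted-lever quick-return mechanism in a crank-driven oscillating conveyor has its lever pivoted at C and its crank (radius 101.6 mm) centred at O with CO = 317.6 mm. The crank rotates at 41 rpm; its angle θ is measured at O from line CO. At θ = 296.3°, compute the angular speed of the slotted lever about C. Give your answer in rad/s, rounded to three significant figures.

ω = 4.294 rad/s (from 41 rpm).
Crank pin A relative to C: A = (d + r cosθ, r sinθ); lever angle φ = atan2(r sinθ, d + r cosθ).
Differentiating tanφ: φ̇ = rω(d cosθ + r)/(d² + r² + 2dr cosθ).
d² + r² + 2dr cosθ = |CA|² = 0.139787 m²;  d cosθ + r = +0.24232 m.
|ω_lever| = |0.1016·4.294·+0.24232| / 0.139787 = 0.75619 rad/s.

0.756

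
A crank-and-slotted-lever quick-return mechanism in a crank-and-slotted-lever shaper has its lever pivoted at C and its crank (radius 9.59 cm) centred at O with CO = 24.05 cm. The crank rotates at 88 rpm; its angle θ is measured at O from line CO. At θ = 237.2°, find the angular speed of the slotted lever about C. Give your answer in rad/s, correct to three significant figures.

ω = 9.215 rad/s (from 88 rpm).
Crank pin A relative to C: A = (d + r cosθ, r sinθ); lever angle φ = atan2(r sinθ, d + r cosθ).
Differentiating tanφ: φ̇ = rω(d cosθ + r)/(d² + r² + 2dr cosθ).
d² + r² + 2dr cosθ = |CA|² = 0.0420492 m²;  d cosθ + r = -0.034381 m.
|ω_lever| = |0.0959·9.215·-0.034381| / 0.0420492 = 0.72258 rad/s.

0.723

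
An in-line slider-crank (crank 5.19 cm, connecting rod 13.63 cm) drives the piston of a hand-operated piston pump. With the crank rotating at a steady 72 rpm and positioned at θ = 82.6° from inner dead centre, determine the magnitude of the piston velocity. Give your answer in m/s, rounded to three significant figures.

0.409

ω = 2π·72/60 = 7.54 rad/s
For an in-line slider-crank, x = r cosθ + √(L² − r² sin²θ), so v = −rω sinθ·[1 + r cosθ/√(L² − r² sin²θ)].
With r = 0.0519 m, L = 0.1363 m, θ = 82.6°: √(L² − r² sin²θ) = 0.12621 m.
v = −0.0519·7.54·0.99167·[1 + 0.0519·0.12880/0.12621] = -0.40861 m/s.
|v| = 0.40861 m/s.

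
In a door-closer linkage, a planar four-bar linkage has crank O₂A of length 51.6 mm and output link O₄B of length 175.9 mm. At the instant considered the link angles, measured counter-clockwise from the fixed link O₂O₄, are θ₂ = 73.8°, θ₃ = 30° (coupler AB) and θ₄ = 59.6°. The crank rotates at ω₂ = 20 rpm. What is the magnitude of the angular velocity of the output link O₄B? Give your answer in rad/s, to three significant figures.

ω₂ = 2.094 rad/s (from 20 rpm).
Differentiating the loop-closure r₂e^{iθ₂}+r₃e^{iθ₃}=r₁+r₄e^{iθ₄} gives r₂ω₂e^{iθ₂}+r₃ω₃e^{iθ₃}=r₄ω₄e^{iθ₄}.
Eliminating the other unknown: ω₄ = r₂ω₂ sin(θ₂−θ₃) / [r₄ sin(θ₄−θ₃)].
Numerator sine = +0.69214; denominator sine = +0.49394.
Result = 0.0516·2.094·(+0.69214) / (0.1759·(+0.49394)) = +0.86092 rad/s; magnitude 0.86092 rad/s.

0.861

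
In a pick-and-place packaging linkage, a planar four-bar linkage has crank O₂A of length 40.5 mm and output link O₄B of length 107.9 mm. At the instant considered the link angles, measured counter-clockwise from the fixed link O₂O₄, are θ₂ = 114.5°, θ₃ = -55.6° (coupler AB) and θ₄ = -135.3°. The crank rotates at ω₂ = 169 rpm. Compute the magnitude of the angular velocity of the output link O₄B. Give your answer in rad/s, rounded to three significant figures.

1.16

ω₂ = 17.7 rad/s (from 169 rpm).
Differentiating the loop-closure r₂e^{iθ₂}+r₃e^{iθ₃}=r₁+r₄e^{iθ₄} gives r₂ω₂e^{iθ₂}+r₃ω₃e^{iθ₃}=r₄ω₄e^{iθ₄}.
Eliminating the other unknown: ω₄ = r₂ω₂ sin(θ₂−θ₃) / [r₄ sin(θ₄−θ₃)].
Numerator sine = +0.17193; denominator sine = -0.98389.
Result = 0.0405·17.7·(+0.17193) / (0.1079·(-0.98389)) = -1.1608 rad/s; magnitude 1.1608 rad/s.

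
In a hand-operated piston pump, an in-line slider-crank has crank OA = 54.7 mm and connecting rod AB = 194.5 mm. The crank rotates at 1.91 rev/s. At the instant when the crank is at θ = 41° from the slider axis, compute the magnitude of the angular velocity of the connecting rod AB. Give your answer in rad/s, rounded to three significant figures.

ω = 12 rad/s (converted from 1.91 rev/s).
The rod makes angle φ with the slider axis where L sinφ = r sinθ; differentiating, L cosφ·φ̇ = r ω cosθ.
L cosφ = √(L² − r² sin²θ) = 0.19116 m.
|ω_rod| = r ω |cosθ| / √(L² − r² sin²θ) = 0.0547·12·0.75471/0.19116 = 2.5917 rad/s.

2.59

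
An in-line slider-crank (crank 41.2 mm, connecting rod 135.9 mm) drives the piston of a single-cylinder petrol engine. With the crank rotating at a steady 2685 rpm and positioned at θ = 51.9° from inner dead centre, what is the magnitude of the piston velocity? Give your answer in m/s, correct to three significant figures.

10.9

ω = 2π·2685/60 = 281.2 rad/s
For an in-line slider-crank, x = r cosθ + √(L² − r² sin²θ), so v = −rω sinθ·[1 + r cosθ/√(L² − r² sin²θ)].
With r = 0.0412 m, L = 0.1359 m, θ = 51.9°: √(L² − r² sin²θ) = 0.13198 m.
v = −0.0412·281.2·0.78694·[1 + 0.0412·0.61704/0.13198] = -10.872 m/s.
|v| = 10.872 m/s.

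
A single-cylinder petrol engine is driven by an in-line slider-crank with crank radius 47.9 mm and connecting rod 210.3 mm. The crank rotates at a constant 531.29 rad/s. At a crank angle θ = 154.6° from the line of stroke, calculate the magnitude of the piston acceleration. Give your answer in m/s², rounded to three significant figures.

10200

ω = 531.3 rad/s
x(θ) = r cosθ + √(L² − r² sin²θ); with ω constant, a = ω²·d²x/dθ².
d²x/dθ² = −r cosθ − r²(cos2θ)/√u − r⁴ sin²2θ/(4u^{3/2}),  u = L² − r² sin²θ = 0.043804 m².
Substituting r = 0.0479 m, L = 0.2103 m, θ = 154.6°: d²x/dθ² = +0.036255 m.
a = ω²·d²x/dθ² = (531.3)²·(+0.036255) = +10234 m/s²;  |a| = 10234 m/s².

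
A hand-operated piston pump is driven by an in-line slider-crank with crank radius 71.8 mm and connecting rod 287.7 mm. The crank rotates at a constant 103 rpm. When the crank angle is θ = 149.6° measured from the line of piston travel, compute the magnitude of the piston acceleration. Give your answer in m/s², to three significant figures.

ω = 2π·103/60 = 10.79 rad/s
x(θ) = r cosθ + √(L² − r² sin²θ); with ω constant, a = ω²·d²x/dθ².
d²x/dθ² = −r cosθ − r²(cos2θ)/√u − r⁴ sin²2θ/(4u^{3/2}),  u = L² − r² sin²θ = 0.0814512 m².
Substituting r = 0.0718 m, L = 0.2877 m, θ = 149.6°: d²x/dθ² = +0.052898 m.
a = ω²·d²x/dθ² = (10.79)²·(+0.052898) = +6.1542 m/s²;  |a| = 6.1542 m/s².

6.15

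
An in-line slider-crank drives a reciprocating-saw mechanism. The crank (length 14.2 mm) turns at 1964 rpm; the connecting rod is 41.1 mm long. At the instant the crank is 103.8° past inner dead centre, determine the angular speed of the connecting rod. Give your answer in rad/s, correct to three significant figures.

ω = 205.7 rad/s (converted from 1964 rpm).
The rod makes angle φ with the slider axis where L sinφ = r sinθ; differentiating, L cosφ·φ̇ = r ω cosθ.
L cosφ = √(L² − r² sin²θ) = 0.038717 m.
|ω_rod| = r ω |cosθ| / √(L² − r² sin²θ) = 0.0142·205.7·0.23853/0.038717 = 17.993 rad/s.

18.0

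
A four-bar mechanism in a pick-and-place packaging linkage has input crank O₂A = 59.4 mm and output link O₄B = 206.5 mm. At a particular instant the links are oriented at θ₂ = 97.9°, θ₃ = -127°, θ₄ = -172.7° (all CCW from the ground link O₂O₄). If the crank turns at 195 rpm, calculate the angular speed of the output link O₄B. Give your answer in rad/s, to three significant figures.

5.79

ω₂ = 20.42 rad/s (from 195 rpm).
Differentiating the loop-closure r₂e^{iθ₂}+r₃e^{iθ₃}=r₁+r₄e^{iθ₄} gives r₂ω₂e^{iθ₂}+r₃ω₃e^{iθ₃}=r₄ω₄e^{iθ₄}.
Eliminating the other unknown: ω₄ = r₂ω₂ sin(θ₂−θ₃) / [r₄ sin(θ₄−θ₃)].
Numerator sine = -0.70587; denominator sine = -0.71569.
Result = 0.0594·20.42·(-0.70587) / (0.2065·(-0.71569)) = +5.7933 rad/s; magnitude 5.7933 rad/s.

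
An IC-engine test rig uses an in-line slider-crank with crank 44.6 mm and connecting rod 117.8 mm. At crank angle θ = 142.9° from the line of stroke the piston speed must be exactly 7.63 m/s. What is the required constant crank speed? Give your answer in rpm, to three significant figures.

3930

For an in-line slider-crank, |v_piston| = rω|sinθ|·[1 + r cosθ/√(L² − r² sin²θ)].
With r = 0.0446 m, L = 0.1178 m, θ = 142.9°: the bracketed kinematic factor |dx/dθ| = 0.018559 m.
ω = v/|dx/dθ| = 7.63/0.018559 = 411.13 rad/s.
N = 60ω/(2π) = 3926 rpm.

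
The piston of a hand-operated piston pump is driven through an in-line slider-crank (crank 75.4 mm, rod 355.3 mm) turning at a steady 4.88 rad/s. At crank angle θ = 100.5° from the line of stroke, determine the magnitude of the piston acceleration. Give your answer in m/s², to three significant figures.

0.690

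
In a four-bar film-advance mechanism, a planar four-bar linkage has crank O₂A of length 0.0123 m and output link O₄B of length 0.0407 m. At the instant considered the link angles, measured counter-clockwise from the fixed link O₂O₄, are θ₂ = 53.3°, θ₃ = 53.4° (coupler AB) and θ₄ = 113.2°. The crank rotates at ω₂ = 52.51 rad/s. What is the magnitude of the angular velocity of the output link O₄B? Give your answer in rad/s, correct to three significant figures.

ω₂ = 52.51 rad/s
Differentiating the loop-closure r₂e^{iθ₂}+r₃e^{iθ₃}=r₁+r₄e^{iθ₄} gives r₂ω₂e^{iθ₂}+r₃ω₃e^{iθ₃}=r₄ω₄e^{iθ₄}.
Eliminating the other unknown: ω₄ = r₂ω₂ sin(θ₂−θ₃) / [r₄ sin(θ₄−θ₃)].
Numerator sine = -0.00175; denominator sine = +0.86427.
Result = 0.0123·52.51·(-0.00175) / (0.0407·(+0.86427)) = -0.032046 rad/s; magnitude 0.032046 rad/s.

0.0320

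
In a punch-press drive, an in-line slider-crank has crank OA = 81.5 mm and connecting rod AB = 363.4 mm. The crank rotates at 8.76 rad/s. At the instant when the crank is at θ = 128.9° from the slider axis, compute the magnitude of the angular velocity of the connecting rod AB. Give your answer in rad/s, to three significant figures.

1.25

ω = 8.76 rad/s
The rod makes angle φ with the slider axis where L sinφ = r sinθ; differentiating, L cosφ·φ̇ = r ω cosθ.
L cosφ = √(L² − r² sin²θ) = 0.35782 m.
|ω_rod| = r ω |cosθ| / √(L² − r² sin²θ) = 0.0815·8.76·0.62796/0.35782 = 1.2529 rad/s.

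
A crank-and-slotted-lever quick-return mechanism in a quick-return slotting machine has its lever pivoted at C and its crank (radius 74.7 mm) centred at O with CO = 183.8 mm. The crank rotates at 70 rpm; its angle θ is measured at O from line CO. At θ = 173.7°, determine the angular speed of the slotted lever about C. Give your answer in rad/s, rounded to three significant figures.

4.90

ω = 7.33 rad/s (from 70 rpm).
Crank pin A relative to C: A = (d + r cosθ, r sinθ); lever angle φ = atan2(r sinθ, d + r cosθ).
Differentiating tanφ: φ̇ = rω(d cosθ + r)/(d² + r² + 2dr cosθ).
d² + r² + 2dr cosθ = |CA|² = 0.0120686 m²;  d cosθ + r = -0.10799 m.
|ω_lever| = |0.0747·7.33·-0.10799| / 0.0120686 = 4.8997 rad/s.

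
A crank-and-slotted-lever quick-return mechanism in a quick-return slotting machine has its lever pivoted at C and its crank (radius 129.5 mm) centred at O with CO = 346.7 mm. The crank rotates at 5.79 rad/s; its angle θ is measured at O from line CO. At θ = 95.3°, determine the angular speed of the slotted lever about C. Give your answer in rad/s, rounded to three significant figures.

0.568

ω = 5.79 rad/s
Crank pin A relative to C: A = (d + r cosθ, r sinθ); lever angle φ = atan2(r sinθ, d + r cosθ).
Differentiating tanφ: φ̇ = rω(d cosθ + r)/(d² + r² + 2dr cosθ).
d² + r² + 2dr cosθ = |CA|² = 0.128677 m²;  d cosθ + r = +0.097475 m.
|ω_lever| = |0.1295·5.79·+0.097475| / 0.128677 = 0.56799 rad/s.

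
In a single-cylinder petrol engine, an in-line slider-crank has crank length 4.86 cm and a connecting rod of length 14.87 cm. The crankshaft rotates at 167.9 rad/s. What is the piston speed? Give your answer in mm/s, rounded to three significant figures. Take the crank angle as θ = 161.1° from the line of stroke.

1820

ω = 167.9 rad/s
For an in-line slider-crank, x = r cosθ + √(L² − r² sin²θ), so v = −rω sinθ·[1 + r cosθ/√(L² − r² sin²θ)].
With r = 0.0486 m, L = 0.1487 m, θ = 161.1°: √(L² − r² sin²θ) = 0.14786 m.
v = −0.0486·167.9·0.32392·[1 + 0.0486·-0.94609/0.14786] = -1.8212 m/s.
|v| = 1.8212 m/s = 1821.2 mm/s.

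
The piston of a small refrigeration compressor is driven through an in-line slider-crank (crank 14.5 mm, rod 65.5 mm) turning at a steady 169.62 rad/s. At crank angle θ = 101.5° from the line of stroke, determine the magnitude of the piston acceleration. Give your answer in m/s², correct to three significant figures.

170

ω = 169.6 rad/s
x(θ) = r cosθ + √(L² − r² sin²θ); with ω constant, a = ω²·d²x/dθ².
d²x/dθ² = −r cosθ − r²(cos2θ)/√u − r⁴ sin²2θ/(4u^{3/2}),  u = L² − r² sin²θ = 0.00408836 m².
Substituting r = 0.0145 m, L = 0.0655 m, θ = 101.5°: d²x/dθ² = +0.0059112 m.
a = ω²·d²x/dθ² = (169.6)²·(+0.0059112) = +170.07 m/s²;  |a| = 170.07 m/s².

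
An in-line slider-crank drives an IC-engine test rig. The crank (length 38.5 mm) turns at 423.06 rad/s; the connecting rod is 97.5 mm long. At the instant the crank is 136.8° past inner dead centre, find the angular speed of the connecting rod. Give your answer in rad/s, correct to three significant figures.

ω = 423.1 rad/s
The rod makes angle φ with the slider axis where L sinφ = r sinθ; differentiating, L cosφ·φ̇ = r ω cosθ.
L cosφ = √(L² − r² sin²θ) = 0.09387 m.
|ω_rod| = r ω |cosθ| / √(L² − r² sin²θ) = 0.0385·423.1·0.72897/0.09387 = 126.49 rad/s.

126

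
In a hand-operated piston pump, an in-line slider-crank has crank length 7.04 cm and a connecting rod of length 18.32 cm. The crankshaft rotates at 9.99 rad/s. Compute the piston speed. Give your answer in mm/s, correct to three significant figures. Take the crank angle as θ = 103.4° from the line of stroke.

ω = 9.99 rad/s
For an in-line slider-crank, x = r cosθ + √(L² − r² sin²θ), so v = −rω sinθ·[1 + r cosθ/√(L² − r² sin²θ)].
With r = 0.0704 m, L = 0.1832 m, θ = 103.4°: √(L² − r² sin²θ) = 0.16992 m.
v = −0.0704·9.99·0.97278·[1 + 0.0704·-0.23175/0.16992] = -0.61846 m/s.
|v| = 0.61846 m/s = 618.46 mm/s.

618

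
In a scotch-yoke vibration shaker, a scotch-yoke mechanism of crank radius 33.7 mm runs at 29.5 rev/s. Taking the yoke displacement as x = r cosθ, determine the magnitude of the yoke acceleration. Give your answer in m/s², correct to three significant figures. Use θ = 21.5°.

ω = 185.4 rad/s (from 29.5 rev/s).
x = r cosθ ⇒ ẍ = −rω² cosθ (ω constant).
|a| = rω²|cosθ| = 0.0337·(185.4)²·|cos 21.5°| = 1077.2 m/s².

1080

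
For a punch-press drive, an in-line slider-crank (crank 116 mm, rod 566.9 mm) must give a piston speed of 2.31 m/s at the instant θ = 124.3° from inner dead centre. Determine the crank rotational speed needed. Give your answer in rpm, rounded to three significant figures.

261

For an in-line slider-crank, |v_piston| = rω|sinθ|·[1 + r cosθ/√(L² − r² sin²θ)].
With r = 0.116 m, L = 0.5669 m, θ = 124.3°: the bracketed kinematic factor |dx/dθ| = 0.084616 m.
ω = v/|dx/dθ| = 2.31/0.084616 = 27.3 rad/s.
N = 60ω/(2π) = 260.69 rpm.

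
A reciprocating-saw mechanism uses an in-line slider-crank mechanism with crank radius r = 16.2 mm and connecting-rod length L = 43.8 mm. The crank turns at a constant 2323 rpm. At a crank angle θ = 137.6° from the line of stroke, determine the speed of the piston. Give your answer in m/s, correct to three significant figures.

1.91

ω = 2π·2323/60 = 243.3 rad/s
For an in-line slider-crank, x = r cosθ + √(L² − r² sin²θ), so v = −rω sinθ·[1 + r cosθ/√(L² − r² sin²θ)].
With r = 0.0162 m, L = 0.0438 m, θ = 137.6°: √(L² − r² sin²θ) = 0.042416 m.
v = −0.0162·243.3·0.67430·[1 + 0.0162·-0.73846/0.042416] = -1.9079 m/s.
|v| = 1.9079 m/s.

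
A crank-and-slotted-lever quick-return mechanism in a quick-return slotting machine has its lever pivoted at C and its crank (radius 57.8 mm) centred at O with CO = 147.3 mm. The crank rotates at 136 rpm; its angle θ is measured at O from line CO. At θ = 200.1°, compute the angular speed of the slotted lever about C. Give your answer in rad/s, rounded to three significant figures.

7.33

ω = 14.24 rad/s (from 136 rpm).
Crank pin A relative to C: A = (d + r cosθ, r sinθ); lever angle φ = atan2(r sinθ, d + r cosθ).
Differentiating tanφ: φ̇ = rω(d cosθ + r)/(d² + r² + 2dr cosθ).
d² + r² + 2dr cosθ = |CA|² = 0.00904735 m²;  d cosθ + r = -0.080529 m.
|ω_lever| = |0.0578·14.24·-0.080529| / 0.00904735 = 7.327 rad/s.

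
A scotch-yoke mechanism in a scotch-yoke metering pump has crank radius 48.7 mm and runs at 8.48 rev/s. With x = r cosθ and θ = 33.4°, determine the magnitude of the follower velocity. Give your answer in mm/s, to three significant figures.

1430

ω = 53.28 rad/s (from 8.48 rev/s).
x = r cosθ ⇒ ẋ = −rω sinθ.
|v| = rω|sinθ| = 0.0487·53.28·|sin 33.4°| = 1.4284 m/s = 1428.4 mm/s.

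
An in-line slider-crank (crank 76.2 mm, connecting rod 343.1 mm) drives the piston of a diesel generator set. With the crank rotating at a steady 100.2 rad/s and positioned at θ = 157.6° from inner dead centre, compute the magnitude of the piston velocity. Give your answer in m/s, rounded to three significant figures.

ω = 100.2 rad/s
For an in-line slider-crank, x = r cosθ + √(L² − r² sin²θ), so v = −rω sinθ·[1 + r cosθ/√(L² − r² sin²θ)].
With r = 0.0762 m, L = 0.3431 m, θ = 157.6°: √(L² − r² sin²θ) = 0.34187 m.
v = −0.0762·100.2·0.38107·[1 + 0.0762·-0.92455/0.34187] = -2.31 m/s.
|v| = 2.31 m/s.

2.31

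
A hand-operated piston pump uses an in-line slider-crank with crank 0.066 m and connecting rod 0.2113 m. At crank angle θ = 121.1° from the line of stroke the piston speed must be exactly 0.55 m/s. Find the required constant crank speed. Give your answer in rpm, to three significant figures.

112

For an in-line slider-crank, |v_piston| = rω|sinθ|·[1 + r cosθ/√(L² − r² sin²θ)].
With r = 0.066 m, L = 0.2113 m, θ = 121.1°: the bracketed kinematic factor |dx/dθ| = 0.047051 m.
ω = v/|dx/dθ| = 0.55/0.047051 = 11.689 rad/s.
N = 60ω/(2π) = 111.63 rpm.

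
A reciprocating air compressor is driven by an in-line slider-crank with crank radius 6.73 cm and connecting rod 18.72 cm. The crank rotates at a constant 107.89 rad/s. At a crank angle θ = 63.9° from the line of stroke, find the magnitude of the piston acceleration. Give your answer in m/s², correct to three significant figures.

169

ω = 107.9 rad/s
x(θ) = r cosθ + √(L² − r² sin²θ); with ω constant, a = ω²·d²x/dθ².
d²x/dθ² = −r cosθ − r²(cos2θ)/√u − r⁴ sin²2θ/(4u^{3/2}),  u = L² − r² sin²θ = 0.0313912 m².
Substituting r = 0.0673 m, L = 0.1872 m, θ = 63.9°: d²x/dθ² = -0.014515 m.
a = ω²·d²x/dθ² = (107.9)²·(-0.014515) = -168.96 m/s²;  |a| = 168.96 m/s².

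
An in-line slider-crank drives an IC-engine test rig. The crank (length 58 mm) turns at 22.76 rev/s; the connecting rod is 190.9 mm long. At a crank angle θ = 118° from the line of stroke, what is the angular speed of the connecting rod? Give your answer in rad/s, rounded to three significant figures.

21.2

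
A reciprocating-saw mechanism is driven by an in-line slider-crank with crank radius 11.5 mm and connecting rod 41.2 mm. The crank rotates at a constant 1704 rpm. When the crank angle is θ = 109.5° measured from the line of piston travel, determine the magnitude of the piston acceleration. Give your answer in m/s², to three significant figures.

ω = 2π·1704/60 = 178.4 rad/s
x(θ) = r cosθ + √(L² − r² sin²θ); with ω constant, a = ω²·d²x/dθ².
d²x/dθ² = −r cosθ − r²(cos2θ)/√u − r⁴ sin²2θ/(4u^{3/2}),  u = L² − r² sin²θ = 0.00157993 m².
Substituting r = 0.0115 m, L = 0.0412 m, θ = 109.5°: d²x/dθ² = +0.0063969 m.
a = ω²·d²x/dθ² = (178.4)²·(+0.0063969) = +203.69 m/s²;  |a| = 203.69 m/s².

204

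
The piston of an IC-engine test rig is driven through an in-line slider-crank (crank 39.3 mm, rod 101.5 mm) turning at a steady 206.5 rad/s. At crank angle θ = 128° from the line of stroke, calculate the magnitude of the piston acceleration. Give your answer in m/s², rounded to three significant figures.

1170

ω = 206.5 rad/s
x(θ) = r cosθ + √(L² − r² sin²θ); with ω constant, a = ω²·d²x/dθ².
d²x/dθ² = −r cosθ − r²(cos2θ)/√u − r⁴ sin²2θ/(4u^{3/2}),  u = L² − r² sin²θ = 0.00934318 m².
Substituting r = 0.0393 m, L = 0.1015 m, θ = 128°: d²x/dθ² = +0.027439 m.
a = ω²·d²x/dθ² = (206.5)²·(+0.027439) = +1170.1 m/s²;  |a| = 1170.1 m/s².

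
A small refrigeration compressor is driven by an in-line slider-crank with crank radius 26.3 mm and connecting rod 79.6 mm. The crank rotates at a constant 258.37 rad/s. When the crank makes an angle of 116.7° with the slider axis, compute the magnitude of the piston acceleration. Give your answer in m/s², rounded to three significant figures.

1140

ω = 258.4 rad/s
x(θ) = r cosθ + √(L² − r² sin²θ); with ω constant, a = ω²·d²x/dθ².
d²x/dθ² = −r cosθ − r²(cos2θ)/√u − r⁴ sin²2θ/(4u^{3/2}),  u = L² − r² sin²θ = 0.00578411 m².
Substituting r = 0.0263 m, L = 0.0796 m, θ = 116.7°: d²x/dθ² = +0.017064 m.
a = ω²·d²x/dθ² = (258.4)²·(+0.017064) = +1139.1 m/s²;  |a| = 1139.1 m/s².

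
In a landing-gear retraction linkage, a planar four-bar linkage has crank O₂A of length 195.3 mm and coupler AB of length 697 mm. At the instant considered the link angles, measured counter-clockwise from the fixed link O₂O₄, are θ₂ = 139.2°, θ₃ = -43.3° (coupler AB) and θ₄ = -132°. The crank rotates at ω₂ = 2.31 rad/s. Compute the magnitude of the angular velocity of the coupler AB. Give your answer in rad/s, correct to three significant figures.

0.647

ω₂ = 2.31 rad/s
Differentiating the loop-closure r₂e^{iθ₂}+r₃e^{iθ₃}=r₁+r₄e^{iθ₄} gives r₂ω₂e^{iθ₂}+r₃ω₃e^{iθ₃}=r₄ω₄e^{iθ₄}.
Eliminating the other unknown: ω₃ = r₂ω₂ sin(θ₄−θ₂) / [r₃ sin(θ₃−θ₄)].
Numerator sine = +0.99978; denominator sine = +0.99974.
Result = 0.1953·2.31·(+0.99978) / (0.697·(+0.99974)) = +0.64729 rad/s; magnitude 0.64729 rad/s.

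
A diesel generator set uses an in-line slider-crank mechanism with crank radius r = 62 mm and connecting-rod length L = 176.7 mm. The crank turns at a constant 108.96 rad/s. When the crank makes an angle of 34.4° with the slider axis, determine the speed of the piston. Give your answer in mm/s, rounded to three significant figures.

4940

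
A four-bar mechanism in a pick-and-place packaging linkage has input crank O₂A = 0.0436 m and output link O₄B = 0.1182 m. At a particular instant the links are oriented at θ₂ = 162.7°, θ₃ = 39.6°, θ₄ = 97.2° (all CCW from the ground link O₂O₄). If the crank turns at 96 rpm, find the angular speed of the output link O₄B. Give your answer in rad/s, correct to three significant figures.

3.68

ω₂ = 10.05 rad/s (from 96 rpm).
Differentiating the loop-closure r₂e^{iθ₂}+r₃e^{iθ₃}=r₁+r₄e^{iθ₄} gives r₂ω₂e^{iθ₂}+r₃ω₃e^{iθ₃}=r₄ω₄e^{iθ₄}.
Eliminating the other unknown: ω₄ = r₂ω₂ sin(θ₂−θ₃) / [r₄ sin(θ₄−θ₃)].
Numerator sine = +0.83772; denominator sine = +0.84433.
Result = 0.0436·10.05·(+0.83772) / (0.1182·(+0.84433)) = +3.6792 rad/s; magnitude 3.6792 rad/s.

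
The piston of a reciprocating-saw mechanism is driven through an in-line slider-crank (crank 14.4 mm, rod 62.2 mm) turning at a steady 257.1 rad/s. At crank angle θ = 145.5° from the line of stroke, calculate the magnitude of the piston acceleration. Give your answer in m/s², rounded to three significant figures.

702

ω = 257.1 rad/s
x(θ) = r cosθ + √(L² − r² sin²θ); with ω constant, a = ω²·d²x/dθ².
d²x/dθ² = −r cosθ − r²(cos2θ)/√u − r⁴ sin²2θ/(4u^{3/2}),  u = L² − r² sin²θ = 0.00380232 m².
Substituting r = 0.0144 m, L = 0.0622 m, θ = 145.5°: d²x/dθ² = +0.010622 m.
a = ω²·d²x/dθ² = (257.1)²·(+0.010622) = +702.14 m/s²;  |a| = 702.14 m/s².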